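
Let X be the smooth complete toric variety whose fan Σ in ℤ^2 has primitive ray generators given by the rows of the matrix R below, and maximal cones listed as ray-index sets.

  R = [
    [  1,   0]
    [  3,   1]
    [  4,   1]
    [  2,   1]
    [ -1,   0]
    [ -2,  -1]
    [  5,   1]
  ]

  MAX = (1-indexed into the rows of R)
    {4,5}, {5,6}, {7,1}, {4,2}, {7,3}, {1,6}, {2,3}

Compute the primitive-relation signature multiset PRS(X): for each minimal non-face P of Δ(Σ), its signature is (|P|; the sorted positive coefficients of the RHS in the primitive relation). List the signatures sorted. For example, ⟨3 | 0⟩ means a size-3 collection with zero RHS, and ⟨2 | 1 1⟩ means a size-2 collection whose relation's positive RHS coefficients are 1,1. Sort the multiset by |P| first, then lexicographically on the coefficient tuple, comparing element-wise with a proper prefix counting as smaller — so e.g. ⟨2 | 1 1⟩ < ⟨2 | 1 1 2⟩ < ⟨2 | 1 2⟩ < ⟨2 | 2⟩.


Σ has 14 primitive collections:

  • {1,5}:  v_{1} + v_{5} = 0  so sig = ⟨2 | 0⟩
  • {4,6}:  v_{4} + v_{6} = 0  so sig = ⟨2 | 0⟩
  • {1,2}:  v_{1} + v_{2} = v_{3}  so sig = ⟨2 | 1⟩
  • {1,3}:  v_{1} + v_{3} = v_{7}  so sig = ⟨2 | 1⟩
  • {1,4}:  v_{1} + v_{4} = v_{2}  so sig = ⟨2 | 1⟩
  • {2,5}:  v_{2} + v_{5} = v_{4}  so sig = ⟨2 | 1⟩
  • {2,6}:  v_{2} + v_{6} = v_{1}  so sig = ⟨2 | 1⟩
  • {3,5}:  v_{3} + v_{5} = v_{2}  so sig = ⟨2 | 1⟩
  • {5,7}:  v_{5} + v_{7} = v_{3}  so sig = ⟨2 | 1⟩
  • {4,7}:  v_{4} + v_{7} = v_{2} + v_{3}  so sig = ⟨2 | 1 1⟩
  • {2,7}:  v_{2} + v_{7} = 2·v_{3}  so sig = ⟨2 | 2⟩
  • {3,4}:  v_{3} + v_{4} = 2·v_{2}  so sig = ⟨2 | 2⟩
  • {3,6}:  v_{3} + v_{6} = 2·v_{1}  so sig = ⟨2 | 2⟩
  • {6,7}:  v_{6} + v_{7} = 3·v_{1}  so sig = ⟨2 | 3⟩

Signatures (|P|; sorted positive RHS coefficients), sorted:
[⟨2 | 0⟩, ⟨2 | 0⟩, ⟨2 | 1⟩, ⟨2 | 1⟩, ⟨2 | 1⟩, ⟨2 | 1⟩, ⟨2 | 1⟩, ⟨2 | 1⟩, ⟨2 | 1⟩, ⟨2 | 1 1⟩, ⟨2 | 2⟩, ⟨2 | 2⟩, ⟨2 | 2⟩, ⟨2 | 3⟩]


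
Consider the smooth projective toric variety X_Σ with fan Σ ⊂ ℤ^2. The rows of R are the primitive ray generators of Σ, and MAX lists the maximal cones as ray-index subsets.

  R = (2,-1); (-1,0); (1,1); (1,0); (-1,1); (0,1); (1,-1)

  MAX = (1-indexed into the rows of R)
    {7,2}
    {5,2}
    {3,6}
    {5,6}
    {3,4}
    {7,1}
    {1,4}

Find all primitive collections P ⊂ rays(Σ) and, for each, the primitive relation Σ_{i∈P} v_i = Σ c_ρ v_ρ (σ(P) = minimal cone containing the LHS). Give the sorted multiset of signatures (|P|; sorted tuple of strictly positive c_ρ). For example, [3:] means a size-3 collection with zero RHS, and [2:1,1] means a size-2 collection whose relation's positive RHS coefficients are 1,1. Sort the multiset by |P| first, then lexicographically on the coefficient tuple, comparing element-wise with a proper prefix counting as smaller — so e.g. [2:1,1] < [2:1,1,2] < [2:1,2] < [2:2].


Σ has 14 primitive collections:

  {2,4}:  v_{2} + v_{4} = 0 — sig = [2:]
  {5,7}:  v_{5} + v_{7} = 0 — sig = [2:]
  {1,2}:  v_{1} + v_{2} = v_{7} — sig = [2:1]
  {1,5}:  v_{1} + v_{5} = v_{4} — sig = [2:1]
  {2,3}:  v_{2} + v_{3} = v_{6} — sig = [2:1]
  {2,6}:  v_{2} + v_{6} = v_{5} — sig = [2:1]
  {4,5}:  v_{4} + v_{5} = v_{6} — sig = [2:1]
  {4,6}:  v_{4} + v_{6} = v_{3} — sig = [2:1]
  {4,7}:  v_{4} + v_{7} = v_{1} — sig = [2:1]
  {6,7}:  v_{6} + v_{7} = v_{4} — sig = [2:1]
  {1,6}:  v_{1} + v_{6} = 2·v_{4} — sig = [2:2]
  {3,5}:  v_{3} + v_{5} = 2·v_{6} — sig = [2:2]
  {3,7}:  v_{3} + v_{7} = 2·v_{4} — sig = [2:2]
  {1,3}:  v_{1} + v_{3} = 3·v_{4} — sig = [2:3]

Hence PRS(X_Σ) =
{ [2:] ×2,  [2:1] ×8,  [2:2] ×3,  [2:3] }


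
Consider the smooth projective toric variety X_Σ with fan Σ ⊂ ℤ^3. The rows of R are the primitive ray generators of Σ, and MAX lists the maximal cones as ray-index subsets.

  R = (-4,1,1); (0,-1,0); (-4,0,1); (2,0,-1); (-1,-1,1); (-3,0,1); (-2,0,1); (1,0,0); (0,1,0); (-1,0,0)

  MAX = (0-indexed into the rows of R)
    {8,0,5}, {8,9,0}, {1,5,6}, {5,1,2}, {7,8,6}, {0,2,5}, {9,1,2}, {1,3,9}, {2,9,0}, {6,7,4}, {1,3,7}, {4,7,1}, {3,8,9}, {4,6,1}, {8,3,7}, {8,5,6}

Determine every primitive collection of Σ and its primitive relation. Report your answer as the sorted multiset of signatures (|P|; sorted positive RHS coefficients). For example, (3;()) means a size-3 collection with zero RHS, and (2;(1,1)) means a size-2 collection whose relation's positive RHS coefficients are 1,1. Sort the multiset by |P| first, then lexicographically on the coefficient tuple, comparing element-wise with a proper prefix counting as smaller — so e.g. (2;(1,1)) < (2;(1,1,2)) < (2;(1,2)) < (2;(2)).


Δ(Σ) — 10 vertices, 22 min non-faces:

  {1,8}:  v_{1} + v_{8} = 0 ; sig = (2;())
  {3,6}:  v_{3} + v_{6} = 0 ; sig = (2;())
  {7,9}:  v_{7} + v_{9} = 0 ; sig = (2;())
  {0,1}:  v_{0} + v_{1} = v_{2} ; sig = (2;(1))
  {2,7}:  v_{2} + v_{7} = v_{5} ; sig = (2;(1))
  {2,8}:  v_{2} + v_{8} = v_{0} ; sig = (2;(1))
  {3,5}:  v_{3} + v_{5} = v_{9} ; sig = (2;(1))
  {5,7}:  v_{5} + v_{7} = v_{6} ; sig = (2;(1))
  {5,9}:  v_{5} + v_{9} = v_{2} ; sig = (2;(1))
  {6,9}:  v_{6} + v_{9} = v_{5} ; sig = (2;(1))
  {0,4}:  v_{0} + v_{4} = v_{5} + v_{6} ; sig = (2;(1,1))
  {0,7}:  v_{0} + v_{7} = v_{5} + v_{8} ; sig = (2;(1,1))
  {3,4}:  v_{3} + v_{4} = v_{1} + v_{7} ; sig = (2;(1,1))
  {4,8}:  v_{4} + v_{8} = v_{6} + v_{7} ; sig = (2;(1,1))
  {4,9}:  v_{4} + v_{9} = v_{1} + v_{6} ; sig = (2;(1,1))
  {2,4}:  v_{2} + v_{4} = v_{1} + v_{5} + v_{6} ; sig = (2;(1,1,1))
  {0,3}:  v_{0} + v_{3} = v_{8} + 2·v_{9} ; sig = (2;(1,2))
  {0,6}:  v_{0} + v_{6} = 2·v_{5} + v_{8} ; sig = (2;(1,2))
  {4,5}:  v_{4} + v_{5} = v_{1} + 2·v_{6} ; sig = (2;(1,2))
  {2,3}:  v_{2} + v_{3} = 2·v_{9} ; sig = (2;(2))
  {2,6}:  v_{2} + v_{6} = 2·v_{5} ; sig = (2;(2))
  {1,6,7}:  v_{1} + v_{6} + v_{7} = v_{4} ; sig = (3;(1))

Signatures (|P|; sorted positive RHS coefficients), sorted:
{ (2;()) ×3,  (2;(1)) ×7,  (2;(1,1)) ×5,  (2;(1,1,1)),  (2;(1,2)) ×3,  (2;(2)) ×2,  (3;(1)) }


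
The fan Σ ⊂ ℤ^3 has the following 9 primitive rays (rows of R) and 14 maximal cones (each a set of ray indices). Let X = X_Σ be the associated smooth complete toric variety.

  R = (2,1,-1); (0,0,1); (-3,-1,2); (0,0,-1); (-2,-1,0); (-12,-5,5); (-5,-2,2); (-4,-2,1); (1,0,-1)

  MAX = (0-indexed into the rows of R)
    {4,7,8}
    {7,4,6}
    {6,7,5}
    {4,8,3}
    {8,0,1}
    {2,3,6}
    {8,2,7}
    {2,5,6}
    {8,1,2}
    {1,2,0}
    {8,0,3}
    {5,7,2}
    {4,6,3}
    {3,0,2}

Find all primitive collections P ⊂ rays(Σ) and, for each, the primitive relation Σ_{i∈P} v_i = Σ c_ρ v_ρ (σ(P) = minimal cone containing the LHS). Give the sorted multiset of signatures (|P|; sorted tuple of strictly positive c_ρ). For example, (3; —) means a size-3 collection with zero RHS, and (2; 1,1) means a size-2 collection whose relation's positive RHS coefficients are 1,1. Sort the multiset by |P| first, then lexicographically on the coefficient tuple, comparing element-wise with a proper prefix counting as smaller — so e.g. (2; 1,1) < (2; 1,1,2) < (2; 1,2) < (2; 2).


|primitive collections| = 18. Relations:

  P = {1,3}:  v_{1} + v_{3} = 0  →  sig = (2; —)
  P = {0,4}:  v_{0} + v_{4} = v_{3}  →  sig = (2; 1)
  P = {0,7}:  v_{0} + v_{7} = v_{4}  →  sig = (2; 1)
  P = {2,4}:  v_{2} + v_{4} = v_{6}  →  sig = (2; 1)
  P = {6,8}:  v_{6} + v_{8} = v_{7}  →  sig = (2; 1)
  P = {0,6}:  v_{0} + v_{6} = v_{2} + v_{3}  →  sig = (2; 1,1)
  P = {1,4}:  v_{1} + v_{4} = v_{2} + v_{8}  →  sig = (2; 1,1)
  P = {1,5}:  v_{1} + v_{5} = 3·v_{2} + v_{7} + v_{8}  →  sig = (2; 1,1,3)
  P = {1,6}:  v_{1} + v_{6} = 2·v_{2} + v_{8}  →  sig = (2; 1,2)
  P = {3,5}:  v_{3} + v_{5} = v_{4} + 2·v_{6}  →  sig = (2; 1,2)
  P = {4,5}:  v_{4} + v_{5} = 2·v_{6} + v_{7}  →  sig = (2; 1,2)
  P = {5,8}:  v_{5} + v_{8} = v_{2} + 2·v_{7}  →  sig = (2; 1,2)
  P = {0,5}:  v_{0} + v_{5} = 2·v_{6}  →  sig = (2; 2)
  P = {3,7}:  v_{3} + v_{7} = 2·v_{4}  →  sig = (2; 2)
  P = {1,7}:  v_{1} + v_{7} = 2·v_{2} + 2·v_{8}  →  sig = (2; 2,2)
  P = {0,2,8}:  v_{0} + v_{2} + v_{8} = 0  →  sig = (3; —)
  P = {2,3,8}:  v_{2} + v_{3} + v_{8} = v_{4}  →  sig = (3; 1)
  P = {2,6,7}:  v_{2} + v_{6} + v_{7} = v_{5}  →  sig = (3; 1)

so the primitive-relation signature multiset is
[(2; —), (2; 1), (2; 1), (2; 1), (2; 1), (2; 1,1), (2; 1,1), (2; 1,1,3), (2; 1,2), (2; 1,2), (2; 1,2), (2; 1,2), (2; 2), (2; 2), (2; 2,2), (3; —), (3; 1), (3; 1)]


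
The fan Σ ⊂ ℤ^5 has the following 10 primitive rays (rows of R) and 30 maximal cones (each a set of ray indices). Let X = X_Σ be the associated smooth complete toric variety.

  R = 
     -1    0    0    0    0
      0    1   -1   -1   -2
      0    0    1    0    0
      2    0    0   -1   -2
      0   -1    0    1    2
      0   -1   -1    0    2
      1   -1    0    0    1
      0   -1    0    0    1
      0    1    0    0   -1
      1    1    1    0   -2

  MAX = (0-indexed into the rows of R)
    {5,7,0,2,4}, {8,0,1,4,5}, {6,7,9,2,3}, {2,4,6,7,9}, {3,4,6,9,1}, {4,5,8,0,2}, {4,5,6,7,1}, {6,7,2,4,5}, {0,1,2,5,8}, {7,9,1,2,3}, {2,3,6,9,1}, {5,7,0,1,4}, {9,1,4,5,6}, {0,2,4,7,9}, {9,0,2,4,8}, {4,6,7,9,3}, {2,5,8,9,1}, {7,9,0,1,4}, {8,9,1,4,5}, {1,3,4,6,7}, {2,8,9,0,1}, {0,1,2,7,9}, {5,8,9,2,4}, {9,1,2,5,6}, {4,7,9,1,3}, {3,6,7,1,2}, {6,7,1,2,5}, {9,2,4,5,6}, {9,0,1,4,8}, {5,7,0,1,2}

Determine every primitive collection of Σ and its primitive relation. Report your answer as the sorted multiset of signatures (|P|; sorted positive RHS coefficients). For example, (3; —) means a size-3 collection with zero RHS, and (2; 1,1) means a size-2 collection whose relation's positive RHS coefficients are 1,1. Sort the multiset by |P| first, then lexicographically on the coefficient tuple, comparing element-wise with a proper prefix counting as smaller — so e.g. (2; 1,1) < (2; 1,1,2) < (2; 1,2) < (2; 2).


Σ has 11 primitive collections:

  P={7,8}:  v_{7} + v_{8} = 0 — sig = (2; —)
  P={0,6}:  v_{0} + v_{6} = v_{7} — sig = (2; 1)
  P={6,8}:  v_{6} + v_{8} = v_{5} + v_{9} — sig = (2; 1,1)
  P={3,8}:  v_{3} + v_{8} = v_{1} + v_{6} + v_{9} — sig = (2; 1,1,1)
  P={0,3}:  v_{0} + v_{3} = v_{1} + 2·v_{7} + v_{9} — sig = (2; 1,1,2)
  P={3,5}:  v_{3} + v_{5} = v_{1} + 2·v_{6} — sig = (2; 1,2)
  P={0,5,9}:  v_{0} + v_{5} + v_{9} = 0 — sig = (3; —)
  P={1,2,4}:  v_{1} + v_{2} + v_{4} = 0 — sig = (3; —)
  P={5,7,9}:  v_{5} + v_{7} + v_{9} = v_{6} — sig = (3; 1)
  P={2,3,4}:  v_{2} + v_{3} + v_{4} = v_{6} + v_{7} + v_{9} — sig = (3; 1,1,1)
  P={1,6,7,9}:  v_{1} + v_{6} + v_{7} + v_{9} = v_{3} — sig = (4; 1)

so the primitive-relation signature multiset is
[(2; —), (2; 1), (2; 1,1), (2; 1,1,1), (2; 1,1,2), (2; 1,2), (3; —), (3; —), (3; 1), (3; 1,1,1), (4; 1)]


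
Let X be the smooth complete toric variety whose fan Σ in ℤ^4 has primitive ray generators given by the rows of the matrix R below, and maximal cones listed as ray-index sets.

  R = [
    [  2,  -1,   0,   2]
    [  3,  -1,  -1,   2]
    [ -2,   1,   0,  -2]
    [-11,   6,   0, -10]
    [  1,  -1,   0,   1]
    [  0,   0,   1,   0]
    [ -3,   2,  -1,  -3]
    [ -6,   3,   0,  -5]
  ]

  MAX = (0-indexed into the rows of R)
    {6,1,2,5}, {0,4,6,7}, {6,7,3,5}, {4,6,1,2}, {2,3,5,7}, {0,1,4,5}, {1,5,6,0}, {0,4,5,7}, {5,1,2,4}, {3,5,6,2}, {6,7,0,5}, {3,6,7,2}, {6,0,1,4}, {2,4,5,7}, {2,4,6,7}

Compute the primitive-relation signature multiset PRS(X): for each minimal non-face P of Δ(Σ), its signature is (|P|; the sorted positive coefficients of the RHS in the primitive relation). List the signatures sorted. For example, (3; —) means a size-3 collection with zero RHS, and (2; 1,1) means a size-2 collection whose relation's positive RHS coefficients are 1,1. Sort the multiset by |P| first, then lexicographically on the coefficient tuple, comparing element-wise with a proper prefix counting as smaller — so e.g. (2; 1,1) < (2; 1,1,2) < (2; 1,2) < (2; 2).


7 collections generate NE(X_Σ); each relation:

  {0,2}:  v_{0} + v_{2} = 0  ⇒ sig = (2; —)
  {1,7}:  v_{1} + v_{7} = v_{6}  ⇒ sig = (2; 1)
  {0,3}:  v_{0} + v_{3} = v_{5} + v_{6} + v_{7}  ⇒ sig = (2; 1,1,1)
  {1,3}:  v_{1} + v_{3} = v_{2} + v_{5} + 2·v_{6}  ⇒ sig = (2; 1,1,2)
  {3,4}:  v_{3} + v_{4} = 2·v_{2} + v_{7}  ⇒ sig = (2; 1,2)
  {4,5,6}:  v_{4} + v_{5} + v_{6} = v_{2}  ⇒ sig = (3; 1)
  {2,5,6,7}:  v_{2} + v_{5} + v_{6} + v_{7} = v_{3}  ⇒ sig = (4; 1)

so the primitive-relation signature multiset is
    (2; —)
    (2; 1)
    (2; 1,1,1)
    (2; 1,1,2)
    (2; 1,2)
    (3; 1)
    (4; 1)


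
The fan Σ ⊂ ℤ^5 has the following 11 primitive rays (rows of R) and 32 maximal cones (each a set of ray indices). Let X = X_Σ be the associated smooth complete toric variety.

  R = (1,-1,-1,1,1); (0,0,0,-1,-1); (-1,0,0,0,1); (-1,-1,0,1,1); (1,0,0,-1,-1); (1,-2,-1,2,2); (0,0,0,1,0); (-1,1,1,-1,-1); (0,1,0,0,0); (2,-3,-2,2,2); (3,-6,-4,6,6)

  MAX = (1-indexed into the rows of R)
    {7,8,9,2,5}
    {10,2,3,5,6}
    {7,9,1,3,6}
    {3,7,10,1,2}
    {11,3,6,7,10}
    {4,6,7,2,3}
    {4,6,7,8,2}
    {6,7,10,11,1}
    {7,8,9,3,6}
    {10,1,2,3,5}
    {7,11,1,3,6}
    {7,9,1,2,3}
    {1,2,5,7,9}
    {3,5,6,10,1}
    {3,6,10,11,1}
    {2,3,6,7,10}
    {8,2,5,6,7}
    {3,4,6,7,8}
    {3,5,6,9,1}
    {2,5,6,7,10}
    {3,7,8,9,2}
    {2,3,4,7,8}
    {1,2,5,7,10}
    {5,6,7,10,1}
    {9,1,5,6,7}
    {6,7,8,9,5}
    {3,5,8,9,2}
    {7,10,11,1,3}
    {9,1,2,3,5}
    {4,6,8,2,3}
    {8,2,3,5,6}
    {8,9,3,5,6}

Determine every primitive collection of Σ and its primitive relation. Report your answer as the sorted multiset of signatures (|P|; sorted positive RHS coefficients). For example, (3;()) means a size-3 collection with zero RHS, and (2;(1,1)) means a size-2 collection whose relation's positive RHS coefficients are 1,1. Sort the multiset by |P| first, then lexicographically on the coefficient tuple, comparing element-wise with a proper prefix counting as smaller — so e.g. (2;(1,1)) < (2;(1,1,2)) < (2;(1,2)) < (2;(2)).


|primitive collections| = 17. Relations:

  • {1,8}:  v_{1} + v_{8} = 0  ⟹  sig = (2;())
  • {4,9}:  v_{4} + v_{9} = v_{3} + v_{7}  ⟹  sig = (2;(1,1))
  • {8,10}:  v_{8} + v_{10} = v_{2} + v_{6}  ⟹  sig = (2;(1,1))
  • {4,5}:  v_{4} + v_{5} = v_{2} + v_{6} + v_{8}  ⟹  sig = (2;(1,1,1))
  • {5,11}:  v_{5} + v_{11} = v_{1} + v_{6} + v_{10}  ⟹  sig = (2;(1,1,1))
  • {1,4}:  v_{1} + v_{4} = v_{2} + v_{3} + v_{6} + v_{7}  ⟹  sig = (2;(1,1,1,1))
  • {8,11}:  v_{8} + v_{11} = v_{3} + v_{6} + v_{7} + v_{10}  ⟹  sig = (2;(1,1,1,1))
  • {9,11}:  v_{9} + v_{11} = 3·v_{1} + v_{3} + v_{6} + v_{7}  ⟹  sig = (2;(1,1,1,3))
  • {2,11}:  v_{2} + v_{11} = v_{3} + v_{7} + 2·v_{10}  ⟹  sig = (2;(1,1,2))
  • {4,10}:  v_{4} + v_{10} = 2·v_{2} + v_{3} + 2·v_{6} + v_{7}  ⟹  sig = (2;(1,1,2,2))
  • {4,11}:  v_{4} + v_{11} = v_{2} + 2·v_{3} + 2·v_{6} + 2·v_{7} + v_{10}  ⟹  sig = (2;(1,1,2,2,2))
  • {9,10}:  v_{9} + v_{10} = 2·v_{1}  ⟹  sig = (2;(2))
  • {3,5,7}:  v_{3} + v_{5} + v_{7} = 0  ⟹  sig = (3;())
  • {1,2,6}:  v_{1} + v_{2} + v_{6} = v_{10}  ⟹  sig = (3;(1))
  • {2,6,9}:  v_{2} + v_{6} + v_{9} = v_{1}  ⟹  sig = (3;(1))
  • {1,3,6,7,10}:  v_{1} + v_{3} + v_{6} + v_{7} + v_{10} = v_{11}  ⟹  sig = (5;(1))
  • {2,3,6,7,8}:  v_{2} + v_{3} + v_{6} + v_{7} + v_{8} = v_{4}  ⟹  sig = (5;(1))

so the primitive-relation signature multiset is
    (2;())
    (2;(1,1))
    (2;(1,1))
    (2;(1,1,1))
    (2;(1,1,1))
    (2;(1,1,1,1))
    (2;(1,1,1,1))
    (2;(1,1,1,3))
    (2;(1,1,2))
    (2;(1,1,2,2))
    (2;(1,1,2,2,2))
    (2;(2))
    (3;())
    (3;(1))
    (3;(1))
    (5;(1))
    (5;(1))


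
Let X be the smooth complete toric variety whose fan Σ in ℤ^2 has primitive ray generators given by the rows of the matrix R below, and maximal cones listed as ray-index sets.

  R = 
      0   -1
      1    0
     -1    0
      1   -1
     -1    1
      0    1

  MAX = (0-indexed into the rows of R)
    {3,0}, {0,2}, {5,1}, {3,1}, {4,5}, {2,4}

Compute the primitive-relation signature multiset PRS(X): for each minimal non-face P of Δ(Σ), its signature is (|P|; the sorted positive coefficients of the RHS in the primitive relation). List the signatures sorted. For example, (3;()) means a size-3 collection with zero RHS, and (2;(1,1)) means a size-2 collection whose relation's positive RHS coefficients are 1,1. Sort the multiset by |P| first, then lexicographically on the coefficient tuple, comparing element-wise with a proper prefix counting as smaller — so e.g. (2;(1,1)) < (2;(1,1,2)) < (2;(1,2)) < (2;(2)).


The 9 primitive collections of Σ (r=6, n=2):

  P={0,5}:  v_{0} + v_{5} = 0  ⟹  sig = (2;())
  P={1,2}:  v_{1} + v_{2} = 0  ⟹  sig = (2;())
  P={3,4}:  v_{3} + v_{4} = 0  ⟹  sig = (2;())
  P={0,1}:  v_{0} + v_{1} = v_{3}  ⟹  sig = (2;(1))
  P={0,4}:  v_{0} + v_{4} = v_{2}  ⟹  sig = (2;(1))
  P={1,4}:  v_{1} + v_{4} = v_{5}  ⟹  sig = (2;(1))
  P={2,3}:  v_{2} + v_{3} = v_{0}  ⟹  sig = (2;(1))
  P={2,5}:  v_{2} + v_{5} = v_{4}  ⟹  sig = (2;(1))
  P={3,5}:  v_{3} + v_{5} = v_{1}  ⟹  sig = (2;(1))

Signatures (|P|; sorted positive RHS coefficients), sorted:
[(2;()), (2;()), (2;()), (2;(1)), (2;(1)), (2;(1)), (2;(1)), (2;(1)), (2;(1))]


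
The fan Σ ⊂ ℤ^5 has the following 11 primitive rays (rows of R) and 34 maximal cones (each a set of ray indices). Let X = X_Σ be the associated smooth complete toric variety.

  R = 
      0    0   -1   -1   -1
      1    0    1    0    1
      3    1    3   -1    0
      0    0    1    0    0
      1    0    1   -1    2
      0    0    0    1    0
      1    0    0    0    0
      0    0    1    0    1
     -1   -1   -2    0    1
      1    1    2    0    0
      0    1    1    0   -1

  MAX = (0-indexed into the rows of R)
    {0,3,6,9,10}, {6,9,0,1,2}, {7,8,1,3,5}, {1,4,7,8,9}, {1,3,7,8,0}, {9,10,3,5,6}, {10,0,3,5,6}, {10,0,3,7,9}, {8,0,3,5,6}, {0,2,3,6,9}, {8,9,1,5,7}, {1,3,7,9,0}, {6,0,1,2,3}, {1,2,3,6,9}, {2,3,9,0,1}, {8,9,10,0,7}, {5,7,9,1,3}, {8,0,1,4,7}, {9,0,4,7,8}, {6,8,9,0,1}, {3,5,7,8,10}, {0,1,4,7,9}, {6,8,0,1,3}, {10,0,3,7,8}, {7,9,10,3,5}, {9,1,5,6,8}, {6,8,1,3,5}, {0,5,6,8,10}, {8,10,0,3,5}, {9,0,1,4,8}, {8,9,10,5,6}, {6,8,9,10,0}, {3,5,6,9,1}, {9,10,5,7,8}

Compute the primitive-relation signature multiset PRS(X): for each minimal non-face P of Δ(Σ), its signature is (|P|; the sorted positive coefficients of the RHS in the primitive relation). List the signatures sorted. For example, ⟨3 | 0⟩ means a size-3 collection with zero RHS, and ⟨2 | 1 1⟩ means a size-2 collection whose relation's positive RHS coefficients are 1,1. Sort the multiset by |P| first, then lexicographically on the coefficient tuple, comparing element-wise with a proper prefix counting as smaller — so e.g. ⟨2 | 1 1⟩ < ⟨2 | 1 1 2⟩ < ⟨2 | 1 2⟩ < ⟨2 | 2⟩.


18 minimal non-faces of Δ(Σ) (on 11 rays):

  P={1,10}:  v_{1} + v_{10} = v_{9} ; sig = ⟨2 | 1⟩
  P={6,7}:  v_{6} + v_{7} = v_{1} ; sig = ⟨2 | 1⟩
  P={4,5}:  v_{4} + v_{5} = v_{1} + v_{8} + v_{9} ; sig = ⟨2 | 1 1 1⟩
  P={2,7}:  v_{2} + v_{7} = v_{0} + 2·v_{1} + v_{3} + v_{9} ; sig = ⟨2 | 1 1 1 2⟩
  P={2,10}:  v_{2} + v_{10} = v_{0} + v_{3} + v_{6} + 2·v_{9} ; sig = ⟨2 | 1 1 1 2⟩
  P={4,6}:  v_{4} + v_{6} = v_{0} + 2·v_{1} + v_{8} + v_{9} ; sig = ⟨2 | 1 1 1 2⟩
  P={4,10}:  v_{4} + v_{10} = v_{0} + v_{7} + v_{8} + 2·v_{9} ; sig = ⟨2 | 1 1 1 2⟩
  P={2,5}:  v_{2} + v_{5} = v_{3} + 2·v_{6} + v_{9} ; sig = ⟨2 | 1 1 2⟩
  P={3,4}:  v_{3} + v_{4} = v_{0} + v_{1} + 2·v_{7} ; sig = ⟨2 | 1 1 2⟩
  P={2,4}:  v_{2} + v_{4} = 2·v_{0} + 3·v_{1} + v_{7} + v_{9} ; sig = ⟨2 | 1 1 2 3⟩
  P={2,8}:  v_{2} + v_{8} = v_{0} + 2·v_{1} ; sig = ⟨2 | 1 2⟩
  P={0,5,7}:  v_{0} + v_{5} + v_{7} = 0 ; sig = ⟨3 | 0⟩
  P={0,1,5}:  v_{0} + v_{1} + v_{5} = v_{6} ; sig = ⟨3 | 1⟩
  P={3,8,9}:  v_{3} + v_{8} + v_{9} = v_{7} ; sig = ⟨3 | 1⟩
  P={0,5,9}:  v_{0} + v_{5} + v_{9} = v_{6} + v_{10} ; sig = ⟨3 | 1 1⟩
  P={3,6,8,10}:  v_{3} + v_{6} + v_{8} + v_{10} = 0 ; sig = ⟨4 | 0⟩
  P={0,1,3,6,9}:  v_{0} + v_{1} + v_{3} + v_{6} + v_{9} = v_{2} ; sig = ⟨5 | 1⟩
  P={0,1,7,8,9}:  v_{0} + v_{1} + v_{7} + v_{8} + v_{9} = v_{4} ; sig = ⟨5 | 1⟩

Signatures (|P|; sorted positive RHS coefficients), sorted:
    |P|=2: 11 collections, coeffs (1), (1), (1,1,1), (1,1,1,2), (1,1,1,2), (1,1,1,2), (1,1,1,2), (1,1,2), (1,1,2), (1,1,2,3), (1,2)
    |P|=3: 4 collections, coeffs (), (1), (1), (1,1)
    |P|=4: 1 collection, coeffs ()
    |P|=5: 2 collections, coeffs (1), (1)


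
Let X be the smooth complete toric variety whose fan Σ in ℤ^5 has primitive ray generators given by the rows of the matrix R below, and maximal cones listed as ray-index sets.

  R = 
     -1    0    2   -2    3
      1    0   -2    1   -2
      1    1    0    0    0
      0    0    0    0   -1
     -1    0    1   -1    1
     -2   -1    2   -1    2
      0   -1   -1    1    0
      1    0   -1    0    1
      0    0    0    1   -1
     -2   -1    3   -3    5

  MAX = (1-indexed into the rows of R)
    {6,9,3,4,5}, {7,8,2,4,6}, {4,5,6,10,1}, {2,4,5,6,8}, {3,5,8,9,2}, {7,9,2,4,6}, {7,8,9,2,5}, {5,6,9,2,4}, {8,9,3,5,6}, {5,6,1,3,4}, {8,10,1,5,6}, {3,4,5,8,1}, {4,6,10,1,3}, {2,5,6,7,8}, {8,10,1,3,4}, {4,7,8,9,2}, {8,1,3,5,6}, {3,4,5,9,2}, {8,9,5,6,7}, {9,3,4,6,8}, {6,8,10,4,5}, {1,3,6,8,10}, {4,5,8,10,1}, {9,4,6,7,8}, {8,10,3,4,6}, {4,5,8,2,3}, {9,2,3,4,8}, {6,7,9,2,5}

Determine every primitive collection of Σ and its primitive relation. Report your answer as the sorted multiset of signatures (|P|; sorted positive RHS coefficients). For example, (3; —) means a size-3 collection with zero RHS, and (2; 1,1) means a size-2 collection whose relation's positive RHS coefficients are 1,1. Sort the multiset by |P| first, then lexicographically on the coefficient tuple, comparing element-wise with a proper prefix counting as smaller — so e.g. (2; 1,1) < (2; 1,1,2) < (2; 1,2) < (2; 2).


14 minimal non-faces of Δ(Σ) (on 10 rays):

  P = {1,7}:  v_{1} + v_{7} = v_{6} + v_{8} — sig = (2; 1,1)
  P = {1,9}:  v_{1} + v_{9} = v_{3} + v_{6} — sig = (2; 1,1)
  P = {3,7}:  v_{3} + v_{7} = v_{8} + v_{9} — sig = (2; 1,1)
  P = {1,2}:  v_{1} + v_{2} = v_{4} + v_{5} + v_{8} — sig = (2; 1,1,1)
  P = {9,10}:  v_{9} + v_{10} = v_{3} + v_{4} + 2·v_{6} + v_{8} — sig = (2; 1,1,1,2)
  P = {2,10}:  v_{2} + v_{10} = 2·v_{4} + v_{5} + v_{6} + 2·v_{8} — sig = (2; 1,1,2,2)
  P = {7,10}:  v_{7} + v_{10} = v_{4} + 2·v_{6} + 2·v_{8} — sig = (2; 1,2,2)
  P = {2,3,6}:  v_{2} + v_{3} + v_{6} = 0 — sig = (3; —)
  P = {4,5,7}:  v_{4} + v_{5} + v_{7} = v_{2} + v_{6} — sig = (3; 1,1)
  P = {3,5,10}:  v_{3} + v_{5} + v_{10} = 2·v_{1} — sig = (3; 2)
  P = {4,5,8,9}:  v_{4} + v_{5} + v_{8} + v_{9} = 0 — sig = (4; —)
  P = {1,4,6,8}:  v_{1} + v_{4} + v_{6} + v_{8} = v_{10} — sig = (4; 1)
  P = {2,6,8,9}:  v_{2} + v_{6} + v_{8} + v_{9} = v_{7} — sig = (4; 1)
  P = {3,4,5,6,8}:  v_{3} + v_{4} + v_{5} + v_{6} + v_{8} = v_{1} — sig = (5; 1)

Hence PRS(X_Σ) =
    |P|=2: 7 collections, coeffs (1,1), (1,1), (1,1), (1,1,1), (1,1,1,2), (1,1,2,2), (1,2,2)
    |P|=3: 3 collections, coeffs (), (1,1), (2)
    |P|=4: 3 collections, coeffs (), (1), (1)
    |P|=5: 1 collection, coeffs (1)


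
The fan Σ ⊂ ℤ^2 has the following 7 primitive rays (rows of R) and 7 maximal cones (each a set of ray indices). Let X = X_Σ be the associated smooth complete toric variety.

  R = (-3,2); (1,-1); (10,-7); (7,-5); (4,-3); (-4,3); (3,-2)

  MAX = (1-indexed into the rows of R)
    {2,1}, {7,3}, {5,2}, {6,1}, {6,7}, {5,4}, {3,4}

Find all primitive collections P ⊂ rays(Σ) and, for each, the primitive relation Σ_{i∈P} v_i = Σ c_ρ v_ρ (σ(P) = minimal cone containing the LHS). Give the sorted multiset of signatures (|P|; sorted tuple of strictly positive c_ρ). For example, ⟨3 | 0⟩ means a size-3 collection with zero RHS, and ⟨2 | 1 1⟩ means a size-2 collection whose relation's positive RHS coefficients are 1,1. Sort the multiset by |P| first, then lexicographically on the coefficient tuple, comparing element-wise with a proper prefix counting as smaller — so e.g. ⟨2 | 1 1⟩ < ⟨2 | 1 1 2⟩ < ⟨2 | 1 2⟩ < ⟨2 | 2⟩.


The 14 primitive collections of Σ (r=7, n=2):

  {1,7}:  v_{1} + v_{7} = 0  so sig = ⟨2 | 0⟩
  {5,6}:  v_{5} + v_{6} = 0  so sig = ⟨2 | 0⟩
  {1,3}:  v_{1} + v_{3} = v_{4}  so sig = ⟨2 | 1⟩
  {1,4}:  v_{1} + v_{4} = v_{5}  so sig = ⟨2 | 1⟩
  {1,5}:  v_{1} + v_{5} = v_{2}  so sig = ⟨2 | 1⟩
  {2,6}:  v_{2} + v_{6} = v_{1}  so sig = ⟨2 | 1⟩
  {2,7}:  v_{2} + v_{7} = v_{5}  so sig = ⟨2 | 1⟩
  {4,6}:  v_{4} + v_{6} = v_{7}  so sig = ⟨2 | 1⟩
  {4,7}:  v_{4} + v_{7} = v_{3}  so sig = ⟨2 | 1⟩
  {5,7}:  v_{5} + v_{7} = v_{4}  so sig = ⟨2 | 1⟩
  {2,3}:  v_{2} + v_{3} = v_{4} + v_{5}  so sig = ⟨2 | 1 1⟩
  {2,4}:  v_{2} + v_{4} = 2·v_{5}  so sig = ⟨2 | 2⟩
  {3,5}:  v_{3} + v_{5} = 2·v_{4}  so sig = ⟨2 | 2⟩
  {3,6}:  v_{3} + v_{6} = 2·v_{7}  so sig = ⟨2 | 2⟩

Hence PRS(X_Σ) =
[⟨2 | 0⟩, ⟨2 | 0⟩, ⟨2 | 1⟩, ⟨2 | 1⟩, ⟨2 | 1⟩, ⟨2 | 1⟩, ⟨2 | 1⟩, ⟨2 | 1⟩, ⟨2 | 1⟩, ⟨2 | 1⟩, ⟨2 | 1 1⟩, ⟨2 | 2⟩, ⟨2 | 2⟩, ⟨2 | 2⟩]


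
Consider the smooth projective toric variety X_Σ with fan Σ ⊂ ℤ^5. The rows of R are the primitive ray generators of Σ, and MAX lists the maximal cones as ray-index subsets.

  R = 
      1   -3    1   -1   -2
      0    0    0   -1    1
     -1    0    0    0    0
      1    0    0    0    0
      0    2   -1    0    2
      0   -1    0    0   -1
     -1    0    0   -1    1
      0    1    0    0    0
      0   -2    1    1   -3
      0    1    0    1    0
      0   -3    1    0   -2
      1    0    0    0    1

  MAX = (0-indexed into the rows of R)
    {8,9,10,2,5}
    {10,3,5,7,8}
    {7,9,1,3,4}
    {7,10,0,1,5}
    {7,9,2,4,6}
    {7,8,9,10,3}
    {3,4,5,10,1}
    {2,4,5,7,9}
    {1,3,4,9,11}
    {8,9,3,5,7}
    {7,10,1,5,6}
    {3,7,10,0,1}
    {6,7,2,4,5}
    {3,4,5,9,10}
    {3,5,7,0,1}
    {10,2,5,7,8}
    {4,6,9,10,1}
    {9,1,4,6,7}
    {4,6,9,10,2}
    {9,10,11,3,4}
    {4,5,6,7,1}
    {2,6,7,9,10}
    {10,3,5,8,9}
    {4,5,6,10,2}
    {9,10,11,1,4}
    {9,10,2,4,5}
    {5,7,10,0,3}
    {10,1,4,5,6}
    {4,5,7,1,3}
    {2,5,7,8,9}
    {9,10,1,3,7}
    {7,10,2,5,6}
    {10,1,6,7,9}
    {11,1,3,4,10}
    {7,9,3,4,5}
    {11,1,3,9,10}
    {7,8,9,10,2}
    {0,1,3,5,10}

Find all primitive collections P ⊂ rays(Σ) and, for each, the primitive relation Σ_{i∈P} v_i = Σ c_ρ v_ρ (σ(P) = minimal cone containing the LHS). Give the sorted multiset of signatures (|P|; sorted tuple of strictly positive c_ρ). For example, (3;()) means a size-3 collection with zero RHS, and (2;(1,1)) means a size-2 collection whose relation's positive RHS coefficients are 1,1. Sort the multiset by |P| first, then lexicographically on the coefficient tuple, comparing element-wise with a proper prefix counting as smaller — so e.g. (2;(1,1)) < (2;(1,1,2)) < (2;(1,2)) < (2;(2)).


|primitive collections| = 23. Relations:

  P={2,3}:  v_{2} + v_{3} = 0  so sig = (2;())
  P={1,2}:  v_{1} + v_{2} = v_{6}  so sig = (2;(1))
  P={3,6}:  v_{3} + v_{6} = v_{1}  so sig = (2;(1))
  P={1,8}:  v_{1} + v_{8} = v_{7} + v_{10}  so sig = (2;(1,1))
  P={4,8}:  v_{4} + v_{8} = v_{5} + v_{9}  so sig = (2;(1,1))
  P={0,4}:  v_{0} + v_{4} = v_{1} + v_{3} + v_{5}  so sig = (2;(1,1,1))
  P={0,9}:  v_{0} + v_{9} = v_{3} + v_{7} + v_{10}  so sig = (2;(1,1,1))
  P={5,11}:  v_{5} + v_{11} = v_{3} + v_{4} + v_{10}  so sig = (2;(1,1,1))
  P={6,8}:  v_{6} + v_{8} = v_{2} + v_{7} + v_{10}  so sig = (2;(1,1,1))
  P={7,11}:  v_{7} + v_{11} = v_{1} + v_{3} + v_{9}  so sig = (2;(1,1,1))
  P={8,11}:  v_{8} + v_{11} = v_{3} + v_{9} + v_{10}  so sig = (2;(1,1,1))
  P={0,2}:  v_{0} + v_{2} = v_{1} + v_{5} + v_{7} + v_{10}  so sig = (2;(1,1,1,1))
  P={2,11}:  v_{2} + v_{11} = v_{1} + v_{4} + v_{9} + v_{10}  so sig = (2;(1,1,1,1))
  P={0,6}:  v_{0} + v_{6} = 2·v_{1} + v_{5} + v_{7} + v_{10}  so sig = (2;(1,1,1,2))
  P={6,11}:  v_{6} + v_{11} = 2·v_{1} + v_{4} + v_{9} + v_{10}  so sig = (2;(1,1,1,2))
  P={0,11}:  v_{0} + v_{11} = v_{1} + 2·v_{3} + v_{10}  so sig = (2;(1,1,2))
  P={0,8}:  v_{0} + v_{8} = v_{3} + v_{5} + 2·v_{7} + 2·v_{10}  so sig = (2;(1,1,2,2))
  P={1,5,9}:  v_{1} + v_{5} + v_{9} = 0  so sig = (3;())
  P={4,7,10}:  v_{4} + v_{7} + v_{10} = 0  so sig = (3;())
  P={5,6,9}:  v_{5} + v_{6} + v_{9} = v_{2}  so sig = (3;(1))
  P={5,7,9,10}:  v_{5} + v_{7} + v_{9} + v_{10} = v_{8}  so sig = (4;(1))
  P={1,3,4,9,10}:  v_{1} + v_{3} + v_{4} + v_{9} + v_{10} = v_{11}  so sig = (5;(1))
  P={1,3,5,7,10}:  v_{1} + v_{3} + v_{5} + v_{7} + v_{10} = v_{0}  so sig = (5;(1))

Sorted signature multiset PRS(X):
[(2;()), (2;(1)), (2;(1)), (2;(1,1)), (2;(1,1)), (2;(1,1,1)), (2;(1,1,1)), (2;(1,1,1)), (2;(1,1,1)), (2;(1,1,1)), (2;(1,1,1)), (2;(1,1,1,1)), (2;(1,1,1,1)), (2;(1,1,1,2)), (2;(1,1,1,2)), (2;(1,1,2)), (2;(1,1,2,2)), (3;()), (3;()), (3;(1)), (4;(1)), (5;(1)), (5;(1))]


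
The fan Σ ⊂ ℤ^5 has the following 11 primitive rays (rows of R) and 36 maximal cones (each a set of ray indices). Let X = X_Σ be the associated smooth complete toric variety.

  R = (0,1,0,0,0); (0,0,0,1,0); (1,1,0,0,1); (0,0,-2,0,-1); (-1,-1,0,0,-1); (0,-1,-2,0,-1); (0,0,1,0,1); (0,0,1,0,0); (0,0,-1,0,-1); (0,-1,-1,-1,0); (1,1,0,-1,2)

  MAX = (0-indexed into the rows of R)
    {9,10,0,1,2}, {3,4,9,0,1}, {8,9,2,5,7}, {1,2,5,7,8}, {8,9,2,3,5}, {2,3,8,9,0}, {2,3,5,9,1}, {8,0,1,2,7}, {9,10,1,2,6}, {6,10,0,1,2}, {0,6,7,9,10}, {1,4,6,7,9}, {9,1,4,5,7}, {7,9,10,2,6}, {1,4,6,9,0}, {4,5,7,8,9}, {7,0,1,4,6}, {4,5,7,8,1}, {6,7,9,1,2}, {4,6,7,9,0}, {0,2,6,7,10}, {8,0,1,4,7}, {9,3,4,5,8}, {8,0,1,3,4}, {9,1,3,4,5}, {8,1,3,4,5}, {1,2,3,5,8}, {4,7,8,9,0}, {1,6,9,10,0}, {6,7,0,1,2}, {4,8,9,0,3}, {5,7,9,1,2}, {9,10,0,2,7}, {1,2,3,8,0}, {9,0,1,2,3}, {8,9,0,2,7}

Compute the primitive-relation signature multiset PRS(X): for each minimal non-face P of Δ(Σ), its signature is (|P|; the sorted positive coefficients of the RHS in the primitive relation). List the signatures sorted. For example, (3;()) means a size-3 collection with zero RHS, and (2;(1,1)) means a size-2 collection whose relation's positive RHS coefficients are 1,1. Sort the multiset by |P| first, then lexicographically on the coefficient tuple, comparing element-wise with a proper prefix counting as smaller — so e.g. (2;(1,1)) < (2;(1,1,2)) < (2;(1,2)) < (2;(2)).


The 14 primitive collections of Σ (r=11, n=5):

  P={2,4}:  v_{2} + v_{4} = 0  ⇒ sig = (2;())
  P={6,8}:  v_{6} + v_{8} = 0  ⇒ sig = (2;())
  P={0,5}:  v_{0} + v_{5} = v_{3}  ⇒ sig = (2;(1))
  P={3,7}:  v_{3} + v_{7} = v_{8}  ⇒ sig = (2;(1))
  P={5,6}:  v_{5} + v_{6} = v_{1} + v_{9}  ⇒ sig = (2;(1,1))
  P={3,6}:  v_{3} + v_{6} = v_{0} + v_{1} + v_{9}  ⇒ sig = (2;(1,1,1))
  P={4,10}:  v_{4} + v_{10} = v_{0} + v_{6} + v_{9}  ⇒ sig = (2;(1,1,1))
  P={8,10}:  v_{8} + v_{10} = v_{0} + v_{2} + v_{9}  ⇒ sig = (2;(1,1,1))
  P={5,10}:  v_{5} + v_{10} = v_{0} + v_{1} + v_{2} + 2·v_{9}  ⇒ sig = (2;(1,1,1,2))
  P={3,10}:  v_{3} + v_{10} = 2·v_{0} + v_{1} + v_{2} + 2·v_{9}  ⇒ sig = (2;(1,1,2,2))
  P={1,8,9}:  v_{1} + v_{8} + v_{9} = v_{5}  ⇒ sig = (3;(1))
  P={1,7,10}:  v_{1} + v_{7} + v_{10} = v_{2} + v_{6}  ⇒ sig = (3;(1,1))
  P={0,1,7,9}:  v_{0} + v_{1} + v_{7} + v_{9} = 0  ⇒ sig = (4;())
  P={0,2,6,9}:  v_{0} + v_{2} + v_{6} + v_{9} = v_{10}  ⇒ sig = (4;(1))

so the primitive-relation signature multiset is
[(2;()), (2;()), (2;(1)), (2;(1)), (2;(1,1)), (2;(1,1,1)), (2;(1,1,1)), (2;(1,1,1)), (2;(1,1,1,2)), (2;(1,1,2,2)), (3;(1)), (3;(1,1)), (4;()), (4;(1))]


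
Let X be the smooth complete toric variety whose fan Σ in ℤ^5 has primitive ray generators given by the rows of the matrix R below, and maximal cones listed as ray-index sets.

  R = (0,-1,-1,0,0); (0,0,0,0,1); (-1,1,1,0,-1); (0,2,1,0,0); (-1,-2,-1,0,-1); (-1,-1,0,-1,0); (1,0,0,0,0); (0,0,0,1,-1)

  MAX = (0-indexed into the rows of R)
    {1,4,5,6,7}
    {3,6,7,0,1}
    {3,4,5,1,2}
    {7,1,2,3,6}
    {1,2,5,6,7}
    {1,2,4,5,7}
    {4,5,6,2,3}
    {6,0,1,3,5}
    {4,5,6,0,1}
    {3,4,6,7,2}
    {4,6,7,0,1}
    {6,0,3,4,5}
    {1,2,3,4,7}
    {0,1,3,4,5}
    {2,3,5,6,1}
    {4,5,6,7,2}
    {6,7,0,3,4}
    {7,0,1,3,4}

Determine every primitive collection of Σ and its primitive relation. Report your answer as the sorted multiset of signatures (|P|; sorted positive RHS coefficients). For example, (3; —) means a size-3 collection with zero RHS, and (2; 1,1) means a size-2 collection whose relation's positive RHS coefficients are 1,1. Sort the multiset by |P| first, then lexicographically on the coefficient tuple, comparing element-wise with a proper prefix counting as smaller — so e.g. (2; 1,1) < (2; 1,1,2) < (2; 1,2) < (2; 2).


5 minimal non-faces of Δ(Σ) (on 8 rays):

  {0,2}:  v_{0} + v_{2} = v_{3} + v_{4}  →  sig = (2; 1,1)
  {0,5,7}:  v_{0} + v_{5} + v_{7} = v_{4}  →  sig = (3; 1)
  {3,5,7}:  v_{3} + v_{5} + v_{7} = v_{2}  →  sig = (3; 1)
  {1,3,4,6}:  v_{1} + v_{3} + v_{4} + v_{6} = 0  →  sig = (4; —)
  {1,2,4,6}:  v_{1} + v_{2} + v_{4} + v_{6} = v_{5} + v_{7}  →  sig = (4; 1,1)

Sorted signature multiset PRS(X):
    (2; 1,1)
    (3; 1)
    (3; 1)
    (4; —)
    (4; 1,1)


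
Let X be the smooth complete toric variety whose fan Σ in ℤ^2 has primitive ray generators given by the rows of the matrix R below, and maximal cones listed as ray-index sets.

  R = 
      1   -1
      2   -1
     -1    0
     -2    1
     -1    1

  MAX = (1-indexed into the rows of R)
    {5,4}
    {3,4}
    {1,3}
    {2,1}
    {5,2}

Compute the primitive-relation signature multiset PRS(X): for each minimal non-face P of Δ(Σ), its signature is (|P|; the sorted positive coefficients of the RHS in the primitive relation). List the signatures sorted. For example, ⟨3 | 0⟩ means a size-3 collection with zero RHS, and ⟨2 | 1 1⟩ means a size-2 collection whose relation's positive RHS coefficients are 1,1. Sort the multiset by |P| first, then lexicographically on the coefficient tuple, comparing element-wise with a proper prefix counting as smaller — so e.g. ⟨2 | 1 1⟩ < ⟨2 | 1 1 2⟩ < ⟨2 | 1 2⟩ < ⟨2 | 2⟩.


Minimal non-faces — 5 found among 5 rays, 5 max cones:

  {1,5}:  v_{1} + v_{5} = 0  ⟹  sig = ⟨2 | 0⟩
  {2,4}:  v_{2} + v_{4} = 0  ⟹  sig = ⟨2 | 0⟩
  {1,4}:  v_{1} + v_{4} = v_{3}  ⟹  sig = ⟨2 | 1⟩
  {2,3}:  v_{2} + v_{3} = v_{1}  ⟹  sig = ⟨2 | 1⟩
  {3,5}:  v_{3} + v_{5} = v_{4}  ⟹  sig = ⟨2 | 1⟩

so the primitive-relation signature multiset is
    |P|=2: 5 collections, coeffs (), (), (1), (1), (1)


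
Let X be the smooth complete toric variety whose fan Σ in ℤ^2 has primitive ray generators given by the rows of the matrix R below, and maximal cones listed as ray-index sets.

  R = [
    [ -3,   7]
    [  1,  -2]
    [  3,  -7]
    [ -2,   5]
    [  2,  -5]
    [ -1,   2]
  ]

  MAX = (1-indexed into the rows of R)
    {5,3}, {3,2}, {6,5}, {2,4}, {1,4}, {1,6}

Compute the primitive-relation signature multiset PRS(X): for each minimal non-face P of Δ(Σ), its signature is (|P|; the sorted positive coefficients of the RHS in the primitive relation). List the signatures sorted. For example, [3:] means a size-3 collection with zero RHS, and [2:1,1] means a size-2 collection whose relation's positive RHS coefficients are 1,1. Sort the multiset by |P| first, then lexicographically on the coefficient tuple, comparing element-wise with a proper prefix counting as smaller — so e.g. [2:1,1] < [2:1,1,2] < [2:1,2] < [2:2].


Minimal non-faces — 9 found among 6 rays, 6 max cones:

  P={1,3}:  v_{1} + v_{3} = 0  ⇒ sig = [2:]
  P={2,6}:  v_{2} + v_{6} = 0  ⇒ sig = [2:]
  P={4,5}:  v_{4} + v_{5} = 0  ⇒ sig = [2:]
  P={1,2}:  v_{1} + v_{2} = v_{4}  ⇒ sig = [2:1]
  P={1,5}:  v_{1} + v_{5} = v_{6}  ⇒ sig = [2:1]
  P={2,5}:  v_{2} + v_{5} = v_{3}  ⇒ sig = [2:1]
  P={3,4}:  v_{3} + v_{4} = v_{2}  ⇒ sig = [2:1]
  P={3,6}:  v_{3} + v_{6} = v_{5}  ⇒ sig = [2:1]
  P={4,6}:  v_{4} + v_{6} = v_{1}  ⇒ sig = [2:1]

Hence PRS(X_Σ) =
    [2:]
    [2:]
    [2:]
    [2:1]
    [2:1]
    [2:1]
    [2:1]
    [2:1]
    [2:1]


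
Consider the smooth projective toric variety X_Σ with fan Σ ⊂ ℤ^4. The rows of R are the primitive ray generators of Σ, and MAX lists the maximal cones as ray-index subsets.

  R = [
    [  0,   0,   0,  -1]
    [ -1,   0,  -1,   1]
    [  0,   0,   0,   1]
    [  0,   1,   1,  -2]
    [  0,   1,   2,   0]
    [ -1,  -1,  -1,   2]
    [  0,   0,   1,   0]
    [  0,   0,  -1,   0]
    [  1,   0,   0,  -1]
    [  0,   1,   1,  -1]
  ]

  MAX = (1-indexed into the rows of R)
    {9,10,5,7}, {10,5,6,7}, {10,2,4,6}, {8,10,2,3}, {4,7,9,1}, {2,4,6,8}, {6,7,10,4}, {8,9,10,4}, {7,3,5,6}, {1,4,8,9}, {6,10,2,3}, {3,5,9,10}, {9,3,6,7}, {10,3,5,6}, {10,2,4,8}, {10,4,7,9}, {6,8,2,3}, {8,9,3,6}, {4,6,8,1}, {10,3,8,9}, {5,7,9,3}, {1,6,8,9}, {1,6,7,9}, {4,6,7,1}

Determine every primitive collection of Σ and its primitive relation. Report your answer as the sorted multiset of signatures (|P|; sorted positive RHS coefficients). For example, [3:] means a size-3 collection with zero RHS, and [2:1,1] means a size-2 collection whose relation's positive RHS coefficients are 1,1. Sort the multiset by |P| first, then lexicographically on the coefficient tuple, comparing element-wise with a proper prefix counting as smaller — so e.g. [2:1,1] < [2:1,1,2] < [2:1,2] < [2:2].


Minimal non-faces — 16 found among 10 rays, 24 max cones:

  • {1,3}:  v_{1} + v_{3} = 0  so sig = [2:]
  • {7,8}:  v_{7} + v_{8} = 0  so sig = [2:]
  • {1,10}:  v_{1} + v_{10} = v_{4}  so sig = [2:1]
  • {2,9}:  v_{2} + v_{9} = v_{8}  so sig = [2:1]
  • {3,4}:  v_{3} + v_{4} = v_{10}  so sig = [2:1]
  • {1,5}:  v_{1} + v_{5} = v_{7} + v_{10}  so sig = [2:1,1]
  • {2,7}:  v_{2} + v_{7} = v_{6} + v_{10}  so sig = [2:1,1]
  • {5,8}:  v_{5} + v_{8} = v_{3} + v_{10}  so sig = [2:1,1]
  • {1,2}:  v_{1} + v_{2} = v_{4} + v_{6} + v_{8}  so sig = [2:1,1,1]
  • {2,5}:  v_{2} + v_{5} = v_{3} + v_{6} + 2·v_{10}  so sig = [2:1,1,2]
  • {4,5}:  v_{4} + v_{5} = v_{7} + 2·v_{10}  so sig = [2:1,2]
  • {6,9,10}:  v_{6} + v_{9} + v_{10} = 0  so sig = [3:]
  • {3,7,10}:  v_{3} + v_{7} + v_{10} = v_{5}  so sig = [3:1]
  • {4,6,9}:  v_{4} + v_{6} + v_{9} = v_{1}  so sig = [3:1]
  • {6,8,10}:  v_{6} + v_{8} + v_{10} = v_{2}  so sig = [3:1]
  • {5,6,9}:  v_{5} + v_{6} + v_{9} = v_{3} + v_{7}  so sig = [3:1,1]

so the primitive-relation signature multiset is
[[2:], [2:], [2:1], [2:1], [2:1], [2:1,1], [2:1,1], [2:1,1], [2:1,1,1], [2:1,1,2], [2:1,2], [3:], [3:1], [3:1], [3:1], [3:1,1]]


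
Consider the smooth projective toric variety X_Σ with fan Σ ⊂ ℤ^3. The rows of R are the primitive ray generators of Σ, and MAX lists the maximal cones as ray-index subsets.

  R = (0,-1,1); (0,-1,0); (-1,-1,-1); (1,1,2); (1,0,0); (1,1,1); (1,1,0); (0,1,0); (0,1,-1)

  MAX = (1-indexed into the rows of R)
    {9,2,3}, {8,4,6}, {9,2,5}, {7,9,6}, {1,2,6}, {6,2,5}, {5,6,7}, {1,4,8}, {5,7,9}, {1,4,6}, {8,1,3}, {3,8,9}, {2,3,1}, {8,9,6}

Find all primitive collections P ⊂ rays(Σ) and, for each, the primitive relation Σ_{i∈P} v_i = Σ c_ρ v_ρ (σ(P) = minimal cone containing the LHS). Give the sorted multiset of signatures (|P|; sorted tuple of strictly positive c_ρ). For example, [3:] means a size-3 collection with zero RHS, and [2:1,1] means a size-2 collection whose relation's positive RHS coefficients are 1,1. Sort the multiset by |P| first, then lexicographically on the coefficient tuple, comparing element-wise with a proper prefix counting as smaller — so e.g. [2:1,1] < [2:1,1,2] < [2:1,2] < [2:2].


Primitive collections (18):

  P = {1,9}:  v_{1} + v_{9} = 0  so sig = [2:]
  P = {2,8}:  v_{2} + v_{8} = 0  so sig = [2:]
  P = {3,6}:  v_{3} + v_{6} = 0  so sig = [2:]
  P = {2,7}:  v_{2} + v_{7} = v_{5}  so sig = [2:1]
  P = {5,8}:  v_{5} + v_{8} = v_{7}  so sig = [2:1]
  P = {1,7}:  v_{1} + v_{7} = v_{2} + v_{6}  so sig = [2:1,1]
  P = {2,4}:  v_{2} + v_{4} = v_{1} + v_{6}  so sig = [2:1,1]
  P = {3,4}:  v_{3} + v_{4} = v_{1} + v_{8}  so sig = [2:1,1]
  P = {3,7}:  v_{3} + v_{7} = v_{2} + v_{9}  so sig = [2:1,1]
  P = {4,9}:  v_{4} + v_{9} = v_{6} + v_{8}  so sig = [2:1,1]
  P = {7,8}:  v_{7} + v_{8} = v_{6} + v_{9}  so sig = [2:1,1]
  P = {1,5}:  v_{1} + v_{5} = 2·v_{2} + v_{6}  so sig = [2:1,2]
  P = {3,5}:  v_{3} + v_{5} = 2·v_{2} + v_{9}  so sig = [2:1,2]
  P = {4,5}:  v_{4} + v_{5} = v_{2} + 2·v_{6}  so sig = [2:1,2]
  P = {4,7}:  v_{4} + v_{7} = 2·v_{6}  so sig = [2:2]
  P = {1,6,8}:  v_{1} + v_{6} + v_{8} = v_{4}  so sig = [3:1]
  P = {2,6,9}:  v_{2} + v_{6} + v_{9} = v_{7}  so sig = [3:1]
  P = {5,6,9}:  v_{5} + v_{6} + v_{9} = 2·v_{7}  so sig = [3:2]

Hence PRS(X_Σ) =
[[2:], [2:], [2:], [2:1], [2:1], [2:1,1], [2:1,1], [2:1,1], [2:1,1], [2:1,1], [2:1,1], [2:1,2], [2:1,2], [2:1,2], [2:2], [3:1], [3:1], [3:2]]
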